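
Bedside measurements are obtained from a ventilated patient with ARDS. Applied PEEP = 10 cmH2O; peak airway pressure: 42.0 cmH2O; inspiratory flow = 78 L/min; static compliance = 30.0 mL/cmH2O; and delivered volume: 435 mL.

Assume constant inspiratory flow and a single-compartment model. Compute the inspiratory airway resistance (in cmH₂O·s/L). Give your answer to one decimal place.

13.5

Flow: 78 L/min ÷ 60 = 1.3 L/s.
Equation of motion (constant flow): PIP = Vt/C + R·V̇ + PEEP.
R·V̇ = PIP − Vt/C − PEEP = 42.0 − 435/30.0 − 10 = 42.0 − 14.5 − 10 = 17.5 cmH2O.
R = 17.5 / 1.3 = 13.462 cmH2O·s/L.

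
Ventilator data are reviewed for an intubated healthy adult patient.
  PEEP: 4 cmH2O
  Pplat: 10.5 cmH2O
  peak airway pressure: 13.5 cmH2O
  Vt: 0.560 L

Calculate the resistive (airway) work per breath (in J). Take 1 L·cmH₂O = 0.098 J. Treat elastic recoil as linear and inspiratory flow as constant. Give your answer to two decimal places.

With constant inspiratory flow the resistive pressure is constant at PIP − Pplat = 13.5 − 10.5 = 3.0 cmH2O, so resistive work = 3.0 × 0.560 = 1.68 L·cmH2O.
× 0.098 J/(L·cmH2O) → 0.1646 J.

0.16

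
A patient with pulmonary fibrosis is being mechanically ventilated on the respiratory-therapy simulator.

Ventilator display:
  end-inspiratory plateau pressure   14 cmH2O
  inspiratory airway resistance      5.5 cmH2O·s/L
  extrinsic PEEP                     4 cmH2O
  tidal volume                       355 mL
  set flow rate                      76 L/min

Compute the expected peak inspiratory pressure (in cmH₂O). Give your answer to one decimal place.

21.0

Flow: 76 L/min ÷ 60 = 1.2667 L/s.
PIP = Pplat + Raw × flow = 14 + 5.5 × 1.2667 = 14 + 6.967 = 20.967 cmH2O.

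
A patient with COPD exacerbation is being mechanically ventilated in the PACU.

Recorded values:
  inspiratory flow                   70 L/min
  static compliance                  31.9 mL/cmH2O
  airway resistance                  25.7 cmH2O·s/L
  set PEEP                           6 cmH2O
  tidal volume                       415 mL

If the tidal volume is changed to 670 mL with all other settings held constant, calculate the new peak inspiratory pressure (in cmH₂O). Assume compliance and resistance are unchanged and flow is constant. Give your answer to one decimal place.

Flow: 70 L/min ÷ 60 = 1.1667 L/s.
PIP = Vt/C + R·V̇ + PEEP (constant-flow equation of motion).
Only the elastic term changes: ΔPIP = ΔVt / C = (670 − 415) / 31.9 = 7.994 cmH2O.
Original PIP = 415/31.9 + 25.7×1.1667 + 6 = 48.994 cmH2O; new PIP = 48.994 + (7.994) = 56.988 cmH2O.

57.0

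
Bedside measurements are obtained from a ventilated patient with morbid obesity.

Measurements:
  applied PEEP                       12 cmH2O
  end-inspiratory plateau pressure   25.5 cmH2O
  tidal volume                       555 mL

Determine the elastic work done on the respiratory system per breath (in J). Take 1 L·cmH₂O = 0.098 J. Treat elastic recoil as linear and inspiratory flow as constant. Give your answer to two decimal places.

0.37

Elastic work ≈ ½ × (Pplat − PEEP) × Vt = 0.5 × (25.5 − 12) × 0.555 L = 0.5 × 13.5 × 0.555 = 3.746 L·cmH2O.
× 0.098 J/(L·cmH2O) → 0.3671 J.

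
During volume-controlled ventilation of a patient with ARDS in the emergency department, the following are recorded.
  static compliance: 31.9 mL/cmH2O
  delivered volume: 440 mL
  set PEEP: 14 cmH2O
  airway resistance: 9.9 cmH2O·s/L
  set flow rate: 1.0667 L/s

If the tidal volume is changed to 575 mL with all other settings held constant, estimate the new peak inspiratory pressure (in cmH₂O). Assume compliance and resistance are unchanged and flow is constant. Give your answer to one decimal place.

PIP = Vt/C + R·V̇ + PEEP (constant-flow equation of motion).
Only the elastic term changes: ΔPIP = ΔVt / C = (575 − 440) / 31.9 = 4.232 cmH2O.
Original PIP = 440/31.9 + 9.9×1.0667 + 14 = 38.353 cmH2O; new PIP = 38.353 + (4.232) = 42.585 cmH2O.

42.6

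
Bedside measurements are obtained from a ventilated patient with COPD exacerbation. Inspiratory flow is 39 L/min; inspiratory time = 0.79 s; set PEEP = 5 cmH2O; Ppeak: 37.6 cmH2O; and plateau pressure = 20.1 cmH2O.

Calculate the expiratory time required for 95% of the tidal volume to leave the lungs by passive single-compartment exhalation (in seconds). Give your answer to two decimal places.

Flow: 39 L/min ÷ 60 = 0.65 L/s.
Vt = flow × Ti = 0.65 L/s × 0.79 s × 1000 mL/L = 513.5 mL.
R = (PIP − Pplat)/V̇ = (37.6 − 20.1) / 0.65 = 17.5/0.65 = 26.923 cmH2O·s/L.
C = Vt/(Pplat − PEEP) = 513.5 / (20.1 − 5) = 513.5/15.1 = 34.007 mL/cmH2O.
τ = R × C = 26.923 × 0.03401 L/cmH2O = 0.9157 s.
t = −τ·ln(1 − 0.95) = −0.9157·ln(0.05) = 2.743 s.

2.74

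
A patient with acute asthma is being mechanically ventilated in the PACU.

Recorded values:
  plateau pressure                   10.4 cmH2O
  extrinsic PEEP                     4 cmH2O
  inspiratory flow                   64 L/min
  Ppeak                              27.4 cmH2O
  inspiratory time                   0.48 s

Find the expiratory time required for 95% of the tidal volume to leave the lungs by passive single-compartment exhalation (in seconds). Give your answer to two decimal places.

3.82

Flow: 64 L/min ÷ 60 = 1.0667 L/s.
Vt = flow × Ti = 1.0667 L/s × 0.48 s × 1000 mL/L = 512.02 mL.
R = (PIP − Pplat)/V̇ = (27.4 − 10.4) / 1.0667 = 17.0/1.0667 = 15.937 cmH2O·s/L.
C = Vt/(Pplat − PEEP) = 512.02 / (10.4 − 4) = 512.02/6.4 = 80.003 mL/cmH2O.
τ = R × C = 15.937 × 0.08 L/cmH2O = 1.275 s.
t = −τ·ln(1 − 0.95) = −1.275·ln(0.05) = 3.82 s.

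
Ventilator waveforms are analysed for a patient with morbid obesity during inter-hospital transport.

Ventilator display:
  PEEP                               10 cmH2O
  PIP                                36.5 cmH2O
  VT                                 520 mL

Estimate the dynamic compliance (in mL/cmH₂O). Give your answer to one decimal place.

Dynamic compliance = Vt / (PIP − PEEP) = 520 / (36.5 − 10) = 520 / 26.5 = 19.623 mL/cmH2O.

19.6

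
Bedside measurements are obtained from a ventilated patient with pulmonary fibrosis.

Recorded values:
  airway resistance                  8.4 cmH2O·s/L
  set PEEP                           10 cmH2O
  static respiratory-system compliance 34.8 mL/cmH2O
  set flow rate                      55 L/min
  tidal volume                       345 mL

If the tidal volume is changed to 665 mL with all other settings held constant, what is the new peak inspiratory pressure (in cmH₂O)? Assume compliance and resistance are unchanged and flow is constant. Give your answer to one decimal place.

Flow: 55 L/min ÷ 60 = 0.9167 L/s.
PIP = Vt/C + R·V̇ + PEEP (constant-flow equation of motion).
Only the elastic term changes: ΔPIP = ΔVt / C = (665 − 345) / 34.8 = 9.195 cmH2O.
Original PIP = 345/34.8 + 8.4×0.9167 + 10 = 27.614 cmH2O; new PIP = 27.614 + (9.195) = 36.809 cmH2O.

36.8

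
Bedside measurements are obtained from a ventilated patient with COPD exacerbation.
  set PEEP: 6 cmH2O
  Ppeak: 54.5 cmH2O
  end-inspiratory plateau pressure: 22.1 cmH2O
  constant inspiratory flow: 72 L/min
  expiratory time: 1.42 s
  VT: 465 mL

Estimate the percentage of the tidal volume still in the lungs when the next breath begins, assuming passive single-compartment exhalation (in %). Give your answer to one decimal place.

16.2

Flow: 72 L/min ÷ 60 = 1.2 L/s.
R = (PIP − Pplat)/V̇ = (54.5 − 22.1) / 1.2 = 32.4/1.2 = 27.0 cmH2O·s/L.
C = Vt/(Pplat − PEEP) = 465.0 / (22.1 − 6) = 465.0/16.1 = 28.882 mL/cmH2O.
τ = R × C = 27.0 × 0.02888 L/cmH2O = 0.7798 s.
Fraction remaining at end-expiration = e^(−Te/τ) = e^(−1.42/0.7798) = 0.1619 → 16.19%.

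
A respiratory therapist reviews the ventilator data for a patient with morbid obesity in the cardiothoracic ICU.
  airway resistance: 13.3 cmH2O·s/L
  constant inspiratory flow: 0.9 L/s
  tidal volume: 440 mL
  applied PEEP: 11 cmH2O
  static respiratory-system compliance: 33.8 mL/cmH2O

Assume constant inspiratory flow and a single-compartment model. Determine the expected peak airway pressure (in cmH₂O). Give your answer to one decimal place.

Equation of motion (constant flow): PIP = Vt/C + R·V̇ + PEEP.
PIP = 440/33.8 + 13.3×0.9 + 11 = 13.018 + 11.97 + 11 = 35.988 cmH2O.

36.0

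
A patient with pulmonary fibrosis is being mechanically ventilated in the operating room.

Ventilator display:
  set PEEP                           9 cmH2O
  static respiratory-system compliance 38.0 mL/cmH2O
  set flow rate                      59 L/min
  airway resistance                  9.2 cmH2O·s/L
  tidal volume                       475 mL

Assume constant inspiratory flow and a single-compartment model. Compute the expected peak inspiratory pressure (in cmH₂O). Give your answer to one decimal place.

Flow: 59 L/min ÷ 60 = 0.9833 L/s.
Equation of motion (constant flow): PIP = Vt/C + R·V̇ + PEEP.
PIP = 475/38.0 + 9.2×0.9833 + 9 = 12.5 + 9.046 + 9 = 30.546 cmH2O.

30.5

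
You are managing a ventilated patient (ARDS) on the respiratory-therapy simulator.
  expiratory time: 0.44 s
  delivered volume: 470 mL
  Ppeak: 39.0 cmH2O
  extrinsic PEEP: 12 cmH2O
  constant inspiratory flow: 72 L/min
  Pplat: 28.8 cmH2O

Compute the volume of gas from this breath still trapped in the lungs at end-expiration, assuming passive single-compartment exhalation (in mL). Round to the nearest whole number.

Flow: 72 L/min ÷ 60 = 1.2 L/s.
R = (PIP − Pplat)/V̇ = (39.0 − 28.8) / 1.2 = 10.2/1.2 = 8.5 cmH2O·s/L.
C = Vt/(Pplat − PEEP) = 470.0 / (28.8 − 12) = 470.0/16.8 = 27.976 mL/cmH2O.
τ = R × C = 8.5 × 0.02798 L/cmH2O = 0.2378 s.
Fraction remaining = e^(−Te/τ) = e^(−0.44/0.2378) = 0.1572.
Trapped volume = 470.0 × 0.1572 = 73.884 mL.

74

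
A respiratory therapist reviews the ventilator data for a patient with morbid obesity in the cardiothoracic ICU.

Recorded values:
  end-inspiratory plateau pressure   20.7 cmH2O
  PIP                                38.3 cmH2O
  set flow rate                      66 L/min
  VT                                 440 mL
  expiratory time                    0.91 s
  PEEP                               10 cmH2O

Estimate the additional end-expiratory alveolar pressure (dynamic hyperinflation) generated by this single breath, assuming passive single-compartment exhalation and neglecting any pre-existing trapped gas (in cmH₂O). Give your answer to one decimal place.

Flow: 66 L/min ÷ 60 = 1.1 L/s.
R = (PIP − Pplat)/V̇ = (38.3 − 20.7) / 1.1 = 17.6/1.1 = 16.0 cmH2O·s/L.
C = Vt/(Pplat − PEEP) = 440.0 / (20.7 − 10) = 440.0/10.7 = 41.121 mL/cmH2O.
τ = R × C = 16.0 × 0.04112 L/cmH2O = 0.6579 s.
Fraction remaining = e^(−Te/τ) = e^(−0.91/0.6579) = 0.2508; trapped volume = 440.0 × 0.2508 = 110.35 mL.
Additional alveolar pressure from trapping ≈ V_trapped / C = 110.35 / 41.121 = 2.684 cmH2O.

2.7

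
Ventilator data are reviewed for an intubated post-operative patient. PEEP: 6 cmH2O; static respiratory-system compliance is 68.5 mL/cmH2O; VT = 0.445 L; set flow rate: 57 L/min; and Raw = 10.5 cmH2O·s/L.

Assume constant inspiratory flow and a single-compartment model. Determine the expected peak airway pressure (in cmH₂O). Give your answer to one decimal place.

Flow: 57 L/min ÷ 60 = 0.95 L/s.
Equation of motion (constant flow): PIP = Vt/C + R·V̇ + PEEP.
PIP = 445/68.5 + 10.5×0.95 + 6 = 6.496 + 9.975 + 6 = 22.471 cmH2O.

22.5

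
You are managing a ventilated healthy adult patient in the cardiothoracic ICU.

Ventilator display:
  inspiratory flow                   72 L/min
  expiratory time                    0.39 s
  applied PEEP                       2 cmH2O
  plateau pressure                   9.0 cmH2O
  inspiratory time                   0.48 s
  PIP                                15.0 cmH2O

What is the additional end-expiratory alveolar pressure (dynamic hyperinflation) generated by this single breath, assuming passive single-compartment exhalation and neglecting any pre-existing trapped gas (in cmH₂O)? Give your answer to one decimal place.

2.7

Flow: 72 L/min ÷ 60 = 1.2 L/s.
Vt = flow × Ti = 1.2 L/s × 0.48 s × 1000 mL/L = 576.0 mL.
R = (PIP − Pplat)/V̇ = (15.0 − 9.0) / 1.2 = 6.0/1.2 = 5.0 cmH2O·s/L.
C = Vt/(Pplat − PEEP) = 576.0 / (9.0 − 2) = 576.0/7.0 = 82.286 mL/cmH2O.
τ = R × C = 5.0 × 0.08229 L/cmH2O = 0.4115 s.
Fraction remaining = e^(−Te/τ) = e^(−0.39/0.4115) = 0.3876; trapped volume = 576.0 × 0.3876 = 223.26 mL.
Additional alveolar pressure from trapping ≈ V_trapped / C = 223.26 / 82.286 = 2.713 cmH2O.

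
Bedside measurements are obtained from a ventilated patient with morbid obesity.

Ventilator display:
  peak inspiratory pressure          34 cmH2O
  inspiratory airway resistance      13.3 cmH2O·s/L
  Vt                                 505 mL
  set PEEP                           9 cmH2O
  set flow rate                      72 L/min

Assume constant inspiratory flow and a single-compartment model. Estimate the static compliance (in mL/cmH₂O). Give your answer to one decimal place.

55.9

Flow: 72 L/min ÷ 60 = 1.2 L/s.
Equation of motion (constant flow): PIP = Vt/C + R·V̇ + PEEP.
Vt/C = PIP − R·V̇ − PEEP = 34 − 13.3×1.2 − 9 = 34 − 15.96 − 9 = 9.04 cmH2O.
C = Vt / 9.04 = 505 / 9.04 = 55.863 mL/cmH2O.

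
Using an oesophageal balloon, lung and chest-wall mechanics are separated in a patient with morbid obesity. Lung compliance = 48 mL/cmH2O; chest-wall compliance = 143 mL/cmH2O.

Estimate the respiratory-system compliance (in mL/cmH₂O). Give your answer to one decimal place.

35.9

Lung and chest wall are elastances in series: 1/Crs = 1/CL + 1/Ccw.
1/Crs = 1/48 + 1/143 = 0.02783.
Crs = 35.932 mL/cmH2O.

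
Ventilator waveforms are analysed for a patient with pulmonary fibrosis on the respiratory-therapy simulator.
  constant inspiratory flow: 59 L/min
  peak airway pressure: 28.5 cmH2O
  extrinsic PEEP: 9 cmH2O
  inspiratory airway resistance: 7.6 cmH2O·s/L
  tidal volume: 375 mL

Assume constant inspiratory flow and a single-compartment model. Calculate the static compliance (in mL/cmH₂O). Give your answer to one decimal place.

31.2

Flow: 59 L/min ÷ 60 = 0.9833 L/s.
Equation of motion (constant flow): PIP = Vt/C + R·V̇ + PEEP.
Vt/C = PIP − R·V̇ − PEEP = 28.5 − 7.6×0.9833 − 9 = 28.5 − 7.473 − 9 = 12.027 cmH2O.
C = Vt / 12.027 = 375 / 12.027 = 31.18 mL/cmH2O.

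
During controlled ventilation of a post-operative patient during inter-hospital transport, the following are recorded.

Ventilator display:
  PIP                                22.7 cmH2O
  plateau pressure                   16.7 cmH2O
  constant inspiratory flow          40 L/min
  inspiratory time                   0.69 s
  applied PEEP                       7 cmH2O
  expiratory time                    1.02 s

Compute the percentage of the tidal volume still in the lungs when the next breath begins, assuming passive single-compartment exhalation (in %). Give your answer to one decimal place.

9.2

Flow: 40 L/min ÷ 60 = 0.6667 L/s.
Vt = flow × Ti = 0.6667 L/s × 0.69 s × 1000 mL/L = 460.02 mL.
R = (PIP − Pplat)/V̇ = (22.7 − 16.7) / 0.6667 = 6.0/0.6667 = 9.0 cmH2O·s/L.
C = Vt/(Pplat − PEEP) = 460.02 / (16.7 − 7) = 460.02/9.7 = 47.425 mL/cmH2O.
τ = R × C = 9.0 × 0.04743 L/cmH2O = 0.4269 s.
Fraction remaining at end-expiration = e^(−Te/τ) = e^(−1.02/0.4269) = 0.09169 → 9.169%.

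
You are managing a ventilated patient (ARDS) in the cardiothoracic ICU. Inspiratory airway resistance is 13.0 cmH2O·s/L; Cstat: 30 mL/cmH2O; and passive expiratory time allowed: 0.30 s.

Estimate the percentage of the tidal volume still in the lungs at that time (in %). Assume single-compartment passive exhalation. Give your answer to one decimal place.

τ = R × C = 13.0 × 30 mL/cmH2O = 13.0 × 0.030 L/cmH2O = 0.39 s.
Passive exhalation: V(t)/V₀ = e^(−t/τ) = e^(−0.30/0.39) = 0.4634.
Fraction remaining = 0.4634 → 46.34%.

46.3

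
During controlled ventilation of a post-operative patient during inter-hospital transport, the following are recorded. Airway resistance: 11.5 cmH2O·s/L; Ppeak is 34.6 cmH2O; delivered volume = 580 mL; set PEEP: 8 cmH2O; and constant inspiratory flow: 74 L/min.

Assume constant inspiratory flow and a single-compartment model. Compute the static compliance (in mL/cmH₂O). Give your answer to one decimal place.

Flow: 74 L/min ÷ 60 = 1.2333 L/s.
Equation of motion (constant flow): PIP = Vt/C + R·V̇ + PEEP.
Vt/C = PIP − R·V̇ − PEEP = 34.6 − 11.5×1.2333 − 8 = 34.6 − 14.183 − 8 = 12.417 cmH2O.
C = Vt / 12.417 = 580 / 12.417 = 46.71 mL/cmH2O.

46.7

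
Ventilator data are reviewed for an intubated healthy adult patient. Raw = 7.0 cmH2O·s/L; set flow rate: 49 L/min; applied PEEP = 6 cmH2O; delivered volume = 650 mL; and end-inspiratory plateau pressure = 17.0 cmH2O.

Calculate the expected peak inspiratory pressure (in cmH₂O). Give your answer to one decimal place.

Flow: 49 L/min ÷ 60 = 0.8167 L/s.
PIP = Pplat + Raw × flow = 17.0 + 7.0 × 0.8167 = 17.0 + 5.717 = 22.717 cmH2O.

22.7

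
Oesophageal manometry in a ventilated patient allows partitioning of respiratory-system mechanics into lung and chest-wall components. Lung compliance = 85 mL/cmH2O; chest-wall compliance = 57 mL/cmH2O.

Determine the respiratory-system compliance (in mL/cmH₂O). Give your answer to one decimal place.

34.1

Lung and chest wall are elastances in series: 1/Crs = 1/CL + 1/Ccw.
1/Crs = 1/85 + 1/57 = 0.02931.
Crs = 34.118 mL/cmH2O.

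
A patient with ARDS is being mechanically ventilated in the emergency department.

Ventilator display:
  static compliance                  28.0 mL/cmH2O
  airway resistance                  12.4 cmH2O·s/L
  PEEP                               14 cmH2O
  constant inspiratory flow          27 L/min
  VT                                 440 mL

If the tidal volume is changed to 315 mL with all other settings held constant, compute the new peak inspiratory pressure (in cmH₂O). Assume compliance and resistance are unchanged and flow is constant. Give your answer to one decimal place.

Flow: 27 L/min ÷ 60 = 0.45 L/s.
PIP = Vt/C + R·V̇ + PEEP (constant-flow equation of motion).
Only the elastic term changes: ΔPIP = ΔVt / C = (315 − 440) / 28.0 = -4.464 cmH2O.
Original PIP = 440/28.0 + 12.4×0.45 + 14 = 35.294 cmH2O; new PIP = 35.294 + (-4.464) = 30.83 cmH2O.

30.8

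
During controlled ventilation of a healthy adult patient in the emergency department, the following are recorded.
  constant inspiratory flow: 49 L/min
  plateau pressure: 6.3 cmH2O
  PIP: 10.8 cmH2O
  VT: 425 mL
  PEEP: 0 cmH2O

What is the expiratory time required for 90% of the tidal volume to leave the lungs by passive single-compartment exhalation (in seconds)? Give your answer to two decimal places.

0.86

Flow: 49 L/min ÷ 60 = 0.8167 L/s.
R = (PIP − Pplat)/V̇ = (10.8 − 6.3) / 0.8167 = 4.5/0.8167 = 5.51 cmH2O·s/L.
C = Vt/(Pplat − PEEP) = 425.0 / (6.3 − 0) = 425.0/6.3 = 67.46 mL/cmH2O.
τ = R × C = 5.51 × 0.06746 L/cmH2O = 0.3717 s.
t = −τ·ln(1 − 0.90) = −0.3717·ln(0.1) = 0.8559 s.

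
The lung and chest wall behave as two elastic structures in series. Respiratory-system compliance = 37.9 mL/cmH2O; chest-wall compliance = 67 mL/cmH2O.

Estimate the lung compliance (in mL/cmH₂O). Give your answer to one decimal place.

1/CL = 1/Crs − 1/Ccw.
1/CL = 1/37.9 − 1/67 = 0.01146.
CL = 87.26 mL/cmH2O.

87.3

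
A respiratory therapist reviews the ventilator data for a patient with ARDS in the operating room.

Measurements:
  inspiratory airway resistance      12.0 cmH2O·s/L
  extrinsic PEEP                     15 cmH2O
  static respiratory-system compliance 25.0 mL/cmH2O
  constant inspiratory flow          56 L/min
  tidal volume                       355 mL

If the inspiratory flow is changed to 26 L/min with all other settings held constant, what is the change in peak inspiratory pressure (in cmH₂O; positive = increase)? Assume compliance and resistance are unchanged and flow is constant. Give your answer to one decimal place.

-6.0

Flow: 56 L/min ÷ 60 = 0.9333 L/s.
New flow: 26 L/min ÷ 60 = 0.4333 L/s.
PIP = Vt/C + R·V̇ + PEEP (constant-flow equation of motion).
Only the resistive term changes: ΔPIP = R × ΔV̇ = 12.0 × (0.4333 − 0.9333) = 12.0 × -0.5 = -6.0 cmH2O.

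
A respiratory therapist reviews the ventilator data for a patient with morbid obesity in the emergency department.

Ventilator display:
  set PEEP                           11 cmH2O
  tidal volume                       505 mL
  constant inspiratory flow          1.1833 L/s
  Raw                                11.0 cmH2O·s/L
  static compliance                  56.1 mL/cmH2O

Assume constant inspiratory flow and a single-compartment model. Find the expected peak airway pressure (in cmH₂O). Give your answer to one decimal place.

Equation of motion (constant flow): PIP = Vt/C + R·V̇ + PEEP.
PIP = 505/56.1 + 11.0×1.1833 + 11 = 9.002 + 13.016 + 11 = 33.018 cmH2O.

33.0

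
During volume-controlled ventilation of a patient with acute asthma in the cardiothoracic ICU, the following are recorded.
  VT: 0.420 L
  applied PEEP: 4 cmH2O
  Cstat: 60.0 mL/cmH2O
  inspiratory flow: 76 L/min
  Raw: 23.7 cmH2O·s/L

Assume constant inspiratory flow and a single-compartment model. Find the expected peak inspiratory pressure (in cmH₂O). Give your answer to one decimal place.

41.0

Flow: 76 L/min ÷ 60 = 1.2667 L/s.
Equation of motion (constant flow): PIP = Vt/C + R·V̇ + PEEP.
PIP = 420/60.0 + 23.7×1.2667 + 4 = 7.0 + 30.021 + 4 = 41.021 cmH2O.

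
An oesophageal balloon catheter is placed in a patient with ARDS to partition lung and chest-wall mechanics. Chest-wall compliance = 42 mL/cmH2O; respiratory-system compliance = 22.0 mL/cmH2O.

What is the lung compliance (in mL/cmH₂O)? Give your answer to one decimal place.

46.2

1/CL = 1/Crs − 1/Ccw.
1/CL = 1/22.0 − 1/42 = 0.02165.
CL = 46.189 mL/cmH2O.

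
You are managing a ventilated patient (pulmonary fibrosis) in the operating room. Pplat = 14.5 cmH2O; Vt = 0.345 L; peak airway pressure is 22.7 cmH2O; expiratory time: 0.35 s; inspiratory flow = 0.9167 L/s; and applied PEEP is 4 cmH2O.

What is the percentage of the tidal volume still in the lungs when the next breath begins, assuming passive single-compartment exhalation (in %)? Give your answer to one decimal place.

R = (PIP − Pplat)/V̇ = (22.7 − 14.5) / 0.9167 = 8.2/0.9167 = 8.945 cmH2O·s/L.
C = Vt/(Pplat − PEEP) = 345.0 / (14.5 − 4) = 345.0/10.5 = 32.857 mL/cmH2O.
τ = R × C = 8.945 × 0.03286 L/cmH2O = 0.2939 s.
Fraction remaining at end-expiration = e^(−Te/τ) = e^(−0.35/0.2939) = 0.304 → 30.4%.

30.4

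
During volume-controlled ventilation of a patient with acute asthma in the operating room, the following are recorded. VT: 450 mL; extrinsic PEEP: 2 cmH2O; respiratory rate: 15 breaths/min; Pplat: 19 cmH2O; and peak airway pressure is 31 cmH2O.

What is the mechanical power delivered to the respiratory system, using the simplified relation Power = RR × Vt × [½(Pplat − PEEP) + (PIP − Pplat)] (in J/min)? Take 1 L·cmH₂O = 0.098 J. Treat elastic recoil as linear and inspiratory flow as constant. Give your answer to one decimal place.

13.6

Per-breath work = Vt × [½(Pplat−PEEP) + (PIP−Pplat)] = 0.450 × [0.5×17.0 + 12.0] = 0.450 × 20.5 = 9.225 L·cmH2O.
Power = 15 × 9.225 = 138.38 L·cmH2O/min.
× 0.098 J/(L·cmH2O) → 13.561 J/min.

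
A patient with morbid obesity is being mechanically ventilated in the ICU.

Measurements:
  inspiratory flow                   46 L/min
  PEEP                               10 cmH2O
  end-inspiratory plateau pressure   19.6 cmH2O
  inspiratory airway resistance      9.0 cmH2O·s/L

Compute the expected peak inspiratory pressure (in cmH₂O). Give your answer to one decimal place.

26.5

Flow: 46 L/min ÷ 60 = 0.7667 L/s.
PIP = Pplat + Raw × flow = 19.6 + 9.0 × 0.7667 = 19.6 + 6.9 = 26.5 cmH2O.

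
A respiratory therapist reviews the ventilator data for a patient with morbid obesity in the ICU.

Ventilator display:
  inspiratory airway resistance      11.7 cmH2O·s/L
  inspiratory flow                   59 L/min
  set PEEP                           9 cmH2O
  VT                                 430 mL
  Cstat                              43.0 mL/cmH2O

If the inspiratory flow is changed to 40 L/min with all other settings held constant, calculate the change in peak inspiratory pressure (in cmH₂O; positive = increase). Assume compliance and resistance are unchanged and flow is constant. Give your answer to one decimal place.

-3.7

Flow: 59 L/min ÷ 60 = 0.9833 L/s.
New flow: 40 L/min ÷ 60 = 0.6667 L/s.
PIP = Vt/C + R·V̇ + PEEP (constant-flow equation of motion).
Only the resistive term changes: ΔPIP = R × ΔV̇ = 11.7 × (0.6667 − 0.9833) = 11.7 × -0.3166 = -3.704 cmH2O.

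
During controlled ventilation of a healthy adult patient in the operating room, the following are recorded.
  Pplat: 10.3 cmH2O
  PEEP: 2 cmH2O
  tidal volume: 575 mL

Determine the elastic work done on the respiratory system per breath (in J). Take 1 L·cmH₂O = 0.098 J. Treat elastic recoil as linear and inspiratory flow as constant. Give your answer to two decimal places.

Elastic work ≈ ½ × (Pplat − PEEP) × Vt = 0.5 × (10.3 − 2) × 0.575 L = 0.5 × 8.3 × 0.575 = 2.386 L·cmH2O.
× 0.098 J/(L·cmH2O) → 0.2338 J.

0.23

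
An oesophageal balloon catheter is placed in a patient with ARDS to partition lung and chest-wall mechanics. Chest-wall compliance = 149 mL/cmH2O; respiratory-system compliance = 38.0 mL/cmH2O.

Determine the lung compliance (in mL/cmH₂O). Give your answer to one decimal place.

51.0

1/CL = 1/Crs − 1/Ccw.
1/CL = 1/38.0 − 1/149 = 0.0196.
CL = 51.02 mL/cmH2O.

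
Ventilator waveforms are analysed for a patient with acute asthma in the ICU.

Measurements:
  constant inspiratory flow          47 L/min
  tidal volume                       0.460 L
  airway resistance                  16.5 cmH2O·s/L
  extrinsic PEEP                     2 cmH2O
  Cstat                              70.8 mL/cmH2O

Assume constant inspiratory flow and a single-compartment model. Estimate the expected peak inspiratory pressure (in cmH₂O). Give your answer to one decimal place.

Flow: 47 L/min ÷ 60 = 0.7833 L/s.
Equation of motion (constant flow): PIP = Vt/C + R·V̇ + PEEP.
PIP = 460/70.8 + 16.5×0.7833 + 2 = 6.497 + 12.924 + 2 = 21.421 cmH2O.

21.4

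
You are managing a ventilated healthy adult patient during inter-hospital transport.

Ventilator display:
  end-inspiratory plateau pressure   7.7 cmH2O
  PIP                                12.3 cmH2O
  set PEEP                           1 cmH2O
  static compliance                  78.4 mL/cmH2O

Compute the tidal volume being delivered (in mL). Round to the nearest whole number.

525

Vt = Cstat × (Pplat − PEEP) = 78.4 × (7.7 − 1) = 78.4 × 6.7 = 525.28 mL.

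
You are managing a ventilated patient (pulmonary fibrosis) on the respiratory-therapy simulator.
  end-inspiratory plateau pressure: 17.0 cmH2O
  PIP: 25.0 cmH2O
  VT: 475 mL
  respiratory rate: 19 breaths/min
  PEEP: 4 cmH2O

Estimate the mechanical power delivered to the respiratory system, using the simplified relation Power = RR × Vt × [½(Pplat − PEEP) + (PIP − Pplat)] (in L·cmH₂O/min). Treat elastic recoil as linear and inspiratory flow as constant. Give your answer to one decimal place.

130.9

Per-breath work = Vt × [½(Pplat−PEEP) + (PIP−Pplat)] = 0.475 × [0.5×13.0 + 8.0] = 0.475 × 14.5 = 6.888 L·cmH2O.
Power = 19 × 6.888 = 130.87 L·cmH2O/min.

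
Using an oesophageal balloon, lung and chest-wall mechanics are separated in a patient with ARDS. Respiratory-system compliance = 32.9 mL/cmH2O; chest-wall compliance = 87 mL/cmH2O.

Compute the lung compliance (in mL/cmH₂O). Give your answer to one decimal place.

52.9

1/CL = 1/Crs − 1/Ccw.
1/CL = 1/32.9 − 1/87 = 0.0189.
CL = 52.91 mL/cmH2O.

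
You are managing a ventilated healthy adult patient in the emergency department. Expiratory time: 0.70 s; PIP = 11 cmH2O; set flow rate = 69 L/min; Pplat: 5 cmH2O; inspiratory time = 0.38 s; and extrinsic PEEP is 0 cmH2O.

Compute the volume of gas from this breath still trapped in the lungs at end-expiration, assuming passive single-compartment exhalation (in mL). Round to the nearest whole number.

94

Flow: 69 L/min ÷ 60 = 1.15 L/s.
Vt = flow × Ti = 1.15 L/s × 0.38 s × 1000 mL/L = 437.0 mL.
R = (PIP − Pplat)/V̇ = (11 − 5) / 1.15 = 6.0/1.15 = 5.217 cmH2O·s/L.
C = Vt/(Pplat − PEEP) = 437.0 / (5 − 0) = 437.0/5.0 = 87.4 mL/cmH2O.
τ = R × C = 5.217 × 0.0874 L/cmH2O = 0.456 s.
Fraction remaining = e^(−Te/τ) = e^(−0.70/0.456) = 0.2154.
Trapped volume = 437.0 × 0.2154 = 94.13 mL.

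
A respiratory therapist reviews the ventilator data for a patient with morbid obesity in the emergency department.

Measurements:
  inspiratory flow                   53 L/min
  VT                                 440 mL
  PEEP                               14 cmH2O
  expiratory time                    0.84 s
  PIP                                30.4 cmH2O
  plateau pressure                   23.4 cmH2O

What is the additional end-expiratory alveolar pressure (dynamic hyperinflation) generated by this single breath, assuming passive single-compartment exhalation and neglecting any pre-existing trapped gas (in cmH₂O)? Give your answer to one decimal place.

1.0

Flow: 53 L/min ÷ 60 = 0.8833 L/s.
R = (PIP − Pplat)/V̇ = (30.4 − 23.4) / 0.8833 = 7.0/0.8833 = 7.925 cmH2O·s/L.
C = Vt/(Pplat − PEEP) = 440.0 / (23.4 − 14) = 440.0/9.4 = 46.809 mL/cmH2O.
τ = R × C = 7.925 × 0.04681 L/cmH2O = 0.371 s.
Fraction remaining = e^(−Te/τ) = e^(−0.84/0.371) = 0.1039; trapped volume = 440.0 × 0.1039 = 45.716 mL.
Additional alveolar pressure from trapping ≈ V_trapped / C = 45.716 / 46.809 = 0.9766 cmH2O.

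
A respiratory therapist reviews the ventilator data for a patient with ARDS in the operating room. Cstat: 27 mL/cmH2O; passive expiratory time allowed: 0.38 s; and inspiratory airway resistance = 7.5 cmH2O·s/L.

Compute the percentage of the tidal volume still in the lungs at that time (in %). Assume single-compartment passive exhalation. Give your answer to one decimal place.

τ = R × C = 7.5 × 27 mL/cmH2O = 7.5 × 0.027 L/cmH2O = 0.2025 s.
Passive exhalation: V(t)/V₀ = e^(−t/τ) = e^(−0.38/0.2025) = 0.1531.
Fraction remaining = 0.1531 → 15.31%.

15.3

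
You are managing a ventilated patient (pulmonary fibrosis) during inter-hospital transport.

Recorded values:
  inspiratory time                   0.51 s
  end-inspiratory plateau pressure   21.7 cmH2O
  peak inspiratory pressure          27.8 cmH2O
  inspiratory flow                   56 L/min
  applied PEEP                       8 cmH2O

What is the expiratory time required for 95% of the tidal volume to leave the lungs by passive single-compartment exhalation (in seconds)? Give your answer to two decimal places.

Flow: 56 L/min ÷ 60 = 0.9333 L/s.
Vt = flow × Ti = 0.9333 L/s × 0.51 s × 1000 mL/L = 475.98 mL.
R = (PIP − Pplat)/V̇ = (27.8 − 21.7) / 0.9333 = 6.1/0.9333 = 6.536 cmH2O·s/L.
C = Vt/(Pplat − PEEP) = 475.98 / (21.7 − 8) = 475.98/13.7 = 34.743 mL/cmH2O.
τ = R × C = 6.536 × 0.03474 L/cmH2O = 0.2271 s.
t = −τ·ln(1 − 0.95) = −0.2271·ln(0.05) = 0.6803 s.

0.68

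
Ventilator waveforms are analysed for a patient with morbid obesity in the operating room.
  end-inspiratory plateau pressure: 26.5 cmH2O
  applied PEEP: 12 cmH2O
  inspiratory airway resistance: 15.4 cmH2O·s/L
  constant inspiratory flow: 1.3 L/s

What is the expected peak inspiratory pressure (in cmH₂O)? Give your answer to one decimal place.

46.5

PIP = Pplat + Raw × flow = 26.5 + 15.4 × 1.3 = 26.5 + 20.02 = 46.52 cmH2O.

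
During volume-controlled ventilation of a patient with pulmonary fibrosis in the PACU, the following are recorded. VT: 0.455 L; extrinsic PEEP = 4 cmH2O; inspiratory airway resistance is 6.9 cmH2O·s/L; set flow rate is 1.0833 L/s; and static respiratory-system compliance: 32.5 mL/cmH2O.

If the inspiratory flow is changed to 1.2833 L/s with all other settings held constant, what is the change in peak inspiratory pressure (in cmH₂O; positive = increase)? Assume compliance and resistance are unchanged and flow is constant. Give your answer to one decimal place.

PIP = Vt/C + R·V̇ + PEEP (constant-flow equation of motion).
Only the resistive term changes: ΔPIP = R × ΔV̇ = 6.9 × (1.2833 − 1.0833) = 6.9 × 0.2 = 1.38 cmH2O.

1.4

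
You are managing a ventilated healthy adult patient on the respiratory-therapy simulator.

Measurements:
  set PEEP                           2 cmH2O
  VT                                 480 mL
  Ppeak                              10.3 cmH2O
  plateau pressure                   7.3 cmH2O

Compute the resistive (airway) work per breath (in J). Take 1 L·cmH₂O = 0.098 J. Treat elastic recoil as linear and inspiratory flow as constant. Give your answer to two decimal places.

With constant inspiratory flow the resistive pressure is constant at PIP − Pplat = 10.3 − 7.3 = 3.0 cmH2O, so resistive work = 3.0 × 0.480 = 1.44 L·cmH2O.
× 0.098 J/(L·cmH2O) → 0.1411 J.

0.14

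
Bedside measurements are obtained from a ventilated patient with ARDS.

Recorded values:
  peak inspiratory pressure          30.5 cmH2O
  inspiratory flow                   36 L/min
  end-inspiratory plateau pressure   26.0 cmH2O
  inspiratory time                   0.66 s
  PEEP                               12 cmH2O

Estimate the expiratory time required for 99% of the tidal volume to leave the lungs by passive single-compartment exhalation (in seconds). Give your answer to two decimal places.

0.98

Flow: 36 L/min ÷ 60 = 0.6 L/s.
Vt = flow × Ti = 0.6 L/s × 0.66 s × 1000 mL/L = 396.0 mL.
R = (PIP − Pplat)/V̇ = (30.5 − 26.0) / 0.6 = 4.5/0.6 = 7.5 cmH2O·s/L.
C = Vt/(Pplat − PEEP) = 396.0 / (26.0 − 12) = 396.0/14.0 = 28.286 mL/cmH2O.
τ = R × C = 7.5 × 0.02829 L/cmH2O = 0.2122 s.
t = −τ·ln(1 − 0.99) = −0.2122·ln(0.01) = 0.9772 s.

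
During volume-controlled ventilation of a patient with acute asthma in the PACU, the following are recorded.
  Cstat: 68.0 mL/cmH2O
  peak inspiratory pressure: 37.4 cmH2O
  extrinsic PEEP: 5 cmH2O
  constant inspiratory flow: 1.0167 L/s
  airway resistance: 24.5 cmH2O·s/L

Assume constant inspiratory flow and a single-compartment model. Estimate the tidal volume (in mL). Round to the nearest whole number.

509

Equation of motion (constant flow): PIP = Vt/C + R·V̇ + PEEP.
Vt/C = PIP − R·V̇ − PEEP = 37.4 − 24.909 − 5 = 7.491 cmH2O.
Vt = C × 7.491 = 68.0 × 7.491 = 509.39 mL.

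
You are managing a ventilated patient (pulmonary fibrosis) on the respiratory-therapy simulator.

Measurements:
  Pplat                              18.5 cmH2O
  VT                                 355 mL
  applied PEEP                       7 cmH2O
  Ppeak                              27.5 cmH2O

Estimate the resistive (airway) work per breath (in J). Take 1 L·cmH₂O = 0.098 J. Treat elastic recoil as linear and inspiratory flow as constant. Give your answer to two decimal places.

0.31

With constant inspiratory flow the resistive pressure is constant at PIP − Pplat = 27.5 − 18.5 = 9.0 cmH2O, so resistive work = 9.0 × 0.355 = 3.195 L·cmH2O.
× 0.098 J/(L·cmH2O) → 0.3131 J.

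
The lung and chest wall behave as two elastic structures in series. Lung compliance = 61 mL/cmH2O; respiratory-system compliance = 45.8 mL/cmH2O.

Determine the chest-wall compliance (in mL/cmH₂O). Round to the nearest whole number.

1/Ccw = 1/Crs − 1/CL.
1/Ccw = 1/45.8 − 1/61 = 0.005441.
Ccw = 183.79 mL/cmH2O.

184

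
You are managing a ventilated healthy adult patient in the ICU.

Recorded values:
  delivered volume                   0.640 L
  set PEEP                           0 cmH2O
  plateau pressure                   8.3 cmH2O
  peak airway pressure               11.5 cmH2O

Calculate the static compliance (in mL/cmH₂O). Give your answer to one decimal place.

77.1

Cstat = Vt / (Pplat − PEEP) = 640 / (8.3 − 0) = 640 / 8.3 = 77.108 mL/cmH2O.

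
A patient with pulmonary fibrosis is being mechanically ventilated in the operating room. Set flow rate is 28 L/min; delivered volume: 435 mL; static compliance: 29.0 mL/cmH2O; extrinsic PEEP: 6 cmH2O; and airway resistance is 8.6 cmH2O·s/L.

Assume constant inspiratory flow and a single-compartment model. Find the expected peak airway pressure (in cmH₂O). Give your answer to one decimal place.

Flow: 28 L/min ÷ 60 = 0.4667 L/s.
Equation of motion (constant flow): PIP = Vt/C + R·V̇ + PEEP.
PIP = 435/29.0 + 8.6×0.4667 + 6 = 15.0 + 4.014 + 6 = 25.014 cmH2O.

25.0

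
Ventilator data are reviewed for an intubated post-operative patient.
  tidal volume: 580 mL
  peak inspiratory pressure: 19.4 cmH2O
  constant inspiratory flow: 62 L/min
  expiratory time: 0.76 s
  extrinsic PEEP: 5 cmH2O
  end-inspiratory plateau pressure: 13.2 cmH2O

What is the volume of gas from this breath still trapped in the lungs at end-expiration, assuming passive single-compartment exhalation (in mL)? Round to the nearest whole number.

97

Flow: 62 L/min ÷ 60 = 1.0333 L/s.
R = (PIP − Pplat)/V̇ = (19.4 − 13.2) / 1.0333 = 6.2/1.0333 = 6.0 cmH2O·s/L.
C = Vt/(Pplat − PEEP) = 580.0 / (13.2 − 5) = 580.0/8.2 = 70.732 mL/cmH2O.
τ = R × C = 6.0 × 0.07073 L/cmH2O = 0.4244 s.
Fraction remaining = e^(−Te/τ) = e^(−0.76/0.4244) = 0.1668.
Trapped volume = 580.0 × 0.1668 = 96.744 mL.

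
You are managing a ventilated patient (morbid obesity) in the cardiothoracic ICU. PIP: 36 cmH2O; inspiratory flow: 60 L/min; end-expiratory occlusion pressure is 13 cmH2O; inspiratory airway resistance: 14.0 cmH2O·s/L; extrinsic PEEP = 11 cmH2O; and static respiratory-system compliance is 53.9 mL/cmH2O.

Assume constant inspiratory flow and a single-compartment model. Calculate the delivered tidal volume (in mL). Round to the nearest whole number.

Flow: 60 L/min ÷ 60 = 1 L/s.
Total PEEP = 13 cmH2O (set 11 + intrinsic 2); this is the baseline alveolar pressure.
Equation of motion (constant flow): PIP = Vt/C + R·V̇ + PEEP.
Vt/C = PIP − R·V̇ − PEEP = 36 − 14.0 − 13 = 9.0 cmH2O.
Vt = C × 9.0 = 53.9 × 9.0 = 485.1 mL.

485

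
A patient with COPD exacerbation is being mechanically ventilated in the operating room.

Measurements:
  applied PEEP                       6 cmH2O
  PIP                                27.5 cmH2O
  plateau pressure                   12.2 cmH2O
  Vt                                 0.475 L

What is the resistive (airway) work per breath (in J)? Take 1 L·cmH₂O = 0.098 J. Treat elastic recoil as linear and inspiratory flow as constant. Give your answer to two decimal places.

0.71

With constant inspiratory flow the resistive pressure is constant at PIP − Pplat = 27.5 − 12.2 = 15.3 cmH2O, so resistive work = 15.3 × 0.475 = 7.268 L·cmH2O.
× 0.098 J/(L·cmH2O) → 0.7123 J.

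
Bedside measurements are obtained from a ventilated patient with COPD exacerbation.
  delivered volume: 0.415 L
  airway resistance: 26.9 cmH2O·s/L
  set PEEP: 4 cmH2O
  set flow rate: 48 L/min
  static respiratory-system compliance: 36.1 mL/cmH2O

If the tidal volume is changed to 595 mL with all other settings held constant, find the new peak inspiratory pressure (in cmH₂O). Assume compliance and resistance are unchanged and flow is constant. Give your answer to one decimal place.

Flow: 48 L/min ÷ 60 = 0.8 L/s.
PIP = Vt/C + R·V̇ + PEEP (constant-flow equation of motion).
Only the elastic term changes: ΔPIP = ΔVt / C = (595 − 415) / 36.1 = 4.986 cmH2O.
Original PIP = 415/36.1 + 26.9×0.8 + 4 = 37.016 cmH2O; new PIP = 37.016 + (4.986) = 42.002 cmH2O.

42.0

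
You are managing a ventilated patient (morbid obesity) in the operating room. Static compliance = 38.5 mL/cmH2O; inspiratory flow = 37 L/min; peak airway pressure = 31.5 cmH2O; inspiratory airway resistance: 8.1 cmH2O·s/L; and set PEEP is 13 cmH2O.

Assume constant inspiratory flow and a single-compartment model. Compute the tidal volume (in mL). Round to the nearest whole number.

Flow: 37 L/min ÷ 60 = 0.6167 L/s.
Equation of motion (constant flow): PIP = Vt/C + R·V̇ + PEEP.
Vt/C = PIP − R·V̇ − PEEP = 31.5 − 4.995 − 13 = 13.505 cmH2O.
Vt = C × 13.505 = 38.5 × 13.505 = 519.94 mL.

520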